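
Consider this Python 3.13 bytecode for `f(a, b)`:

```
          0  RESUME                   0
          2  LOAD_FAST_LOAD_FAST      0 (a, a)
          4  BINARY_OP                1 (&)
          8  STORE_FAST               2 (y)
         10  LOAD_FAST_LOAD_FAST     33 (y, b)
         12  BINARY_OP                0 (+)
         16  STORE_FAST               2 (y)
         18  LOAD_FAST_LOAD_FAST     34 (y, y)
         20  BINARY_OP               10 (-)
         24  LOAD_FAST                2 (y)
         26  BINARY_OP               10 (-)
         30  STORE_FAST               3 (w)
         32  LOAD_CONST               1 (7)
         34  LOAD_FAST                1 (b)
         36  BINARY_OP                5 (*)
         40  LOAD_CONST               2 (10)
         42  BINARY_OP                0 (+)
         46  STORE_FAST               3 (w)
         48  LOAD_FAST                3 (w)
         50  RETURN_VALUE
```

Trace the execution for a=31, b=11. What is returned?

LOAD_FAST_LOAD_FAST a,a → push 31,31. Stack: [31, 31]
BINARY_OP & → 31 & 31 = 31. Stack: [31]
STORE_FAST y → y=31. Stack: []
LOAD_FAST_LOAD_FAST y,b → push 31,11. Stack: [31, 11]
BINARY_OP + → 31 + 11 = 42. Stack: [42]
STORE_FAST y → y=42. Stack: []
LOAD_FAST_LOAD_FAST y,y → push 42,42. Stack: [42, 42]
BINARY_OP - → 42 - 42 = 0. Stack: [0]
LOAD_FAST y → push 42. Stack: [0, 42]
BINARY_OP - → 0 - 42 = -42. Stack: [-42]
STORE_FAST w → w=-42. Stack: []
LOAD_CONST → push 7. Stack: [7]
LOAD_FAST b → push 11. Stack: [7, 11]
BINARY_OP * → 7 * 11 = 77. Stack: [77]
LOAD_CONST → push 10. Stack: [77, 10]
BINARY_OP + → 77 + 10 = 87. Stack: [87]
STORE_FAST w → w=87. Stack: []
LOAD_FAST w → push 87. Stack: [87]
RETURN_VALUE → return 87.

87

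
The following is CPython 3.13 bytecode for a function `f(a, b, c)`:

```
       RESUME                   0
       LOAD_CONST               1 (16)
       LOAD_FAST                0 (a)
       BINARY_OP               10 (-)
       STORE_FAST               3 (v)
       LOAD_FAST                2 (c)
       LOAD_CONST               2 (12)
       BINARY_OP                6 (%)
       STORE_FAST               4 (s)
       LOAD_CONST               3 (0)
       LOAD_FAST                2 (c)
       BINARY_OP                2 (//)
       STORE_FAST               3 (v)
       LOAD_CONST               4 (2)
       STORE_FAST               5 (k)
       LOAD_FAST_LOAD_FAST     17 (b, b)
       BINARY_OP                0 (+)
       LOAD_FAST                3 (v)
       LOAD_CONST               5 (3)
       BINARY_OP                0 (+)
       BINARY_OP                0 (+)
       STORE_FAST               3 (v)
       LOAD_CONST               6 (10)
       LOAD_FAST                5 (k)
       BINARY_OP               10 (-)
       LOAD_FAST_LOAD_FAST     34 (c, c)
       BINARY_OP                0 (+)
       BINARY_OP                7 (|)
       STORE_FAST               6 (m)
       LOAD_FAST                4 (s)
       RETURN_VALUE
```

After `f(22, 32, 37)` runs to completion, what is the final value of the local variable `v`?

LOAD_CONST → push 16. Stack: [16]
LOAD_FAST a → push 22. Stack: [16, 22]
BINARY_OP - → 16 - 22 = -6. Stack: [-6]
STORE_FAST v → v=-6. Stack: []
LOAD_FAST c → push 37. Stack: [37]
LOAD_CONST → push 12. Stack: [37, 12]
BINARY_OP % → 37 % 12 = 1. Stack: [1]
STORE_FAST s → s=1. Stack: []
LOAD_CONST → push 0. Stack: [0]
LOAD_FAST c → push 37. Stack: [0, 37]
BINARY_OP // → 0 // 37 = 0. Stack: [0]
STORE_FAST v → v=0. Stack: []
LOAD_CONST → push 2. Stack: [2]
STORE_FAST k → k=2. Stack: []
LOAD_FAST_LOAD_FAST b,b → push 32,32. Stack: [32, 32]
BINARY_OP + → 32 + 32 = 64. Stack: [64]
LOAD_FAST v → push 0. Stack: [64, 0]
LOAD_CONST → push 3. Stack: [64, 0, 3]
BINARY_OP + → 0 + 3 = 3. Stack: [64, 3]
BINARY_OP + → 64 + 3 = 67. Stack: [67]
STORE_FAST v → v=67. Stack: []
LOAD_CONST → push 10. Stack: [10]
LOAD_FAST k → push 2. Stack: [10, 2]
BINARY_OP - → 10 - 2 = 8. Stack: [8]
LOAD_FAST_LOAD_FAST c,c → push 37,37. Stack: [8, 37, 37]
BINARY_OP + → 37 + 37 = 74. Stack: [8, 74]
BINARY_OP | → 8 | 74 = 74. Stack: [74]
STORE_FAST m → m=74. Stack: []
LOAD_FAST s → push 1. Stack: [1]
RETURN_VALUE → return 1.

67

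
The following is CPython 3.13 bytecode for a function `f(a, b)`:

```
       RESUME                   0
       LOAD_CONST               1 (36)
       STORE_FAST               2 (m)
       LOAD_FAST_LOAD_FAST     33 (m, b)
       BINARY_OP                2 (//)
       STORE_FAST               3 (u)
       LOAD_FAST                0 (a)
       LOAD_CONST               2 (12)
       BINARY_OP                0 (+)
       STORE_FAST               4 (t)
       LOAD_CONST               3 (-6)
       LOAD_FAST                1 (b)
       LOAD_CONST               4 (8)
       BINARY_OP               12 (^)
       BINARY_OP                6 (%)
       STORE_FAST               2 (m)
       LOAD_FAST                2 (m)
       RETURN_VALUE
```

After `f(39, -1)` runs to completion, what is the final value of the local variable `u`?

-36

LOAD_CONST → push 36. Stack: [36]
STORE_FAST m → m=36. Stack: []
LOAD_FAST_LOAD_FAST m,b → push 36,-1. Stack: [36, -1]
BINARY_OP // → 36 // -1 = -36. Stack: [-36]
STORE_FAST u → u=-36. Stack: []
LOAD_FAST a → push 39. Stack: [39]
LOAD_CONST → push 12. Stack: [39, 12]
BINARY_OP + → 39 + 12 = 51. Stack: [51]
STORE_FAST t → t=51. Stack: []
LOAD_CONST → push -6. Stack: [-6]
LOAD_FAST b → push -1. Stack: [-6, -1]
LOAD_CONST → push 8. Stack: [-6, -1, 8]
BINARY_OP ^ → -1 ^ 8 = -9. Stack: [-6, -9]
BINARY_OP % → -6 % -9 = -6. Stack: [-6]
STORE_FAST m → m=-6. Stack: []
LOAD_FAST m → push -6. Stack: [-6]
RETURN_VALUE → return -6.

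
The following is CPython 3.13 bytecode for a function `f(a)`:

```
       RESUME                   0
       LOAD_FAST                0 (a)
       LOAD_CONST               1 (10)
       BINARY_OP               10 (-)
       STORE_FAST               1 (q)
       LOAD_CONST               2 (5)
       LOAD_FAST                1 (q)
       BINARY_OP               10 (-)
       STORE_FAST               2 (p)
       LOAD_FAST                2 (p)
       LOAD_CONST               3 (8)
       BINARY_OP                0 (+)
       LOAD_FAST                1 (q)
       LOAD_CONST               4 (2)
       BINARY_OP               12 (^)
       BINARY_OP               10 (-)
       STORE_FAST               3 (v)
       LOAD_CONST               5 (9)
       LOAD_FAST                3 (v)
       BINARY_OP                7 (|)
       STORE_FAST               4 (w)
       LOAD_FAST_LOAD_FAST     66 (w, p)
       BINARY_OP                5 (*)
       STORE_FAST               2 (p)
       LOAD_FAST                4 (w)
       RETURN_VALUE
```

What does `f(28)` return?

-21

LOAD_FAST a → push 28. Stack: [28]
LOAD_CONST → push 10. Stack: [28, 10]
BINARY_OP - → 28 - 10 = 18. Stack: [18]
STORE_FAST q → q=18. Stack: []
LOAD_CONST → push 5. Stack: [5]
LOAD_FAST q → push 18. Stack: [5, 18]
BINARY_OP - → 5 - 18 = -13. Stack: [-13]
STORE_FAST p → p=-13. Stack: []
LOAD_FAST p → push -13. Stack: [-13]
LOAD_CONST → push 8. Stack: [-13, 8]
BINARY_OP + → -13 + 8 = -5. Stack: [-5]
LOAD_FAST q → push 18. Stack: [-5, 18]
LOAD_CONST → push 2. Stack: [-5, 18, 2]
BINARY_OP ^ → 18 ^ 2 = 16. Stack: [-5, 16]
BINARY_OP - → -5 - 16 = -21. Stack: [-21]
STORE_FAST v → v=-21. Stack: []
LOAD_CONST → push 9. Stack: [9]
LOAD_FAST v → push -21. Stack: [9, -21]
BINARY_OP | → 9 | -21 = -21. Stack: [-21]
STORE_FAST w → w=-21. Stack: []
LOAD_FAST_LOAD_FAST w,p → push -21,-13. Stack: [-21, -13]
BINARY_OP * → -21 * -13 = 273. Stack: [273]
STORE_FAST p → p=273. Stack: []
LOAD_FAST w → push -21. Stack: [-21]
RETURN_VALUE → return -21.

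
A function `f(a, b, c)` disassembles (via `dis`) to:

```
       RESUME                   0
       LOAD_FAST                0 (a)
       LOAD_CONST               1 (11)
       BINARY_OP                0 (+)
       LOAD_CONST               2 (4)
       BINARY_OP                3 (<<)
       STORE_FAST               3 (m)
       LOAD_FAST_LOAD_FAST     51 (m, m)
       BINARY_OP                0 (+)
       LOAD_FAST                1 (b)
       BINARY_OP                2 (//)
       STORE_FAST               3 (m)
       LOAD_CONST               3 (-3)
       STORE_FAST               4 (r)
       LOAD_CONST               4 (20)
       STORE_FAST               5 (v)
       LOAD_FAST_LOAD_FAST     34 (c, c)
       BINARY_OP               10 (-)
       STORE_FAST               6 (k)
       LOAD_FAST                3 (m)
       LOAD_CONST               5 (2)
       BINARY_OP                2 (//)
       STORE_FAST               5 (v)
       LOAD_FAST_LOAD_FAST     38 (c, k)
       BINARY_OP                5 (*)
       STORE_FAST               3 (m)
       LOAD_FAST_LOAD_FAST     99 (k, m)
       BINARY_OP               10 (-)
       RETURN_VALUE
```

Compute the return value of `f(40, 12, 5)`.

LOAD_FAST a → push 40. Stack: [40]
LOAD_CONST → push 11. Stack: [40, 11]
BINARY_OP + → 40 + 11 = 51. Stack: [51]
LOAD_CONST → push 4. Stack: [51, 4]
BINARY_OP << → 51 << 4 = 816. Stack: [816]
STORE_FAST m → m=816. Stack: []
LOAD_FAST_LOAD_FAST m,m → push 816,816. Stack: [816, 816]
BINARY_OP + → 816 + 816 = 1632. Stack: [1632]
LOAD_FAST b → push 12. Stack: [1632, 12]
BINARY_OP // → 1632 // 12 = 136. Stack: [136]
STORE_FAST m → m=136. Stack: []
LOAD_CONST → push -3. Stack: [-3]
STORE_FAST r → r=-3. Stack: []
LOAD_CONST → push 20. Stack: [20]
STORE_FAST v → v=20. Stack: []
LOAD_FAST_LOAD_FAST c,c → push 5,5. Stack: [5, 5]
BINARY_OP - → 5 - 5 = 0. Stack: [0]
STORE_FAST k → k=0. Stack: []
LOAD_FAST m → push 136. Stack: [136]
LOAD_CONST → push 2. Stack: [136, 2]
BINARY_OP // → 136 // 2 = 68. Stack: [68]
STORE_FAST v → v=68. Stack: []
LOAD_FAST_LOAD_FAST c,k → push 5,0. Stack: [5, 0]
BINARY_OP * → 5 * 0 = 0. Stack: [0]
STORE_FAST m → m=0. Stack: []
LOAD_FAST_LOAD_FAST k,m → push 0,0. Stack: [0, 0]
BINARY_OP - → 0 - 0 = 0. Stack: [0]
RETURN_VALUE → return 0.

0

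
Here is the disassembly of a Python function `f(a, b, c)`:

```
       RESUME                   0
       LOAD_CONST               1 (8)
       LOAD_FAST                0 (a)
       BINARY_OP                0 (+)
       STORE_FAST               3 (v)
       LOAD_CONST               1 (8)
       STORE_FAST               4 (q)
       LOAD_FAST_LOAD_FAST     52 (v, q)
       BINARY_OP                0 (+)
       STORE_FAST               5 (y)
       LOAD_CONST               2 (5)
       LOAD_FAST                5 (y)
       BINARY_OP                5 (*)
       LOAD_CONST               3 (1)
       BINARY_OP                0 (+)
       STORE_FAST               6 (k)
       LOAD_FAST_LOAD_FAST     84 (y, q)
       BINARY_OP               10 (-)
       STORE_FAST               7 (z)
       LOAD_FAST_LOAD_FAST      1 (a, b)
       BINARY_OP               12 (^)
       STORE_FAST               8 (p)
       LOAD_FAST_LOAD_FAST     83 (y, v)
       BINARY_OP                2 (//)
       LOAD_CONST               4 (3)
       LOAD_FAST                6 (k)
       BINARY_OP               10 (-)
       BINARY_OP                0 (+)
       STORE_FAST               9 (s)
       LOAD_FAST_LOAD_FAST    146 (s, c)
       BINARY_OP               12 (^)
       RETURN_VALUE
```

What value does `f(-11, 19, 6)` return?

-31

LOAD_CONST → push 8. Stack: [8]
LOAD_FAST a → push -11. Stack: [8, -11]
BINARY_OP + → 8 + -11 = -3. Stack: [-3]
STORE_FAST v → v=-3. Stack: []
LOAD_CONST → push 8. Stack: [8]
STORE_FAST q → q=8. Stack: []
LOAD_FAST_LOAD_FAST v,q → push -3,8. Stack: [-3, 8]
BINARY_OP + → -3 + 8 = 5. Stack: [5]
STORE_FAST y → y=5. Stack: []
LOAD_CONST → push 5. Stack: [5]
LOAD_FAST y → push 5. Stack: [5, 5]
BINARY_OP * → 5 * 5 = 25. Stack: [25]
LOAD_CONST → push 1. Stack: [25, 1]
BINARY_OP + → 25 + 1 = 26. Stack: [26]
STORE_FAST k → k=26. Stack: []
LOAD_FAST_LOAD_FAST y,q → push 5,8. Stack: [5, 8]
BINARY_OP - → 5 - 8 = -3. Stack: [-3]
STORE_FAST z → z=-3. Stack: []
LOAD_FAST_LOAD_FAST a,b → push -11,19. Stack: [-11, 19]
BINARY_OP ^ → -11 ^ 19 = -26. Stack: [-26]
STORE_FAST p → p=-26. Stack: []
LOAD_FAST_LOAD_FAST y,v → push 5,-3. Stack: [5, -3]
BINARY_OP // → 5 // -3 = -2. Stack: [-2]
LOAD_CONST → push 3. Stack: [-2, 3]
LOAD_FAST k → push 26. Stack: [-2, 3, 26]
BINARY_OP - → 3 - 26 = -23. Stack: [-2, -23]
BINARY_OP + → -2 + -23 = -25. Stack: [-25]
STORE_FAST s → s=-25. Stack: []
LOAD_FAST_LOAD_FAST s,c → push -25,6. Stack: [-25, 6]
BINARY_OP ^ → -25 ^ 6 = -31. Stack: [-31]
RETURN_VALUE → return -31.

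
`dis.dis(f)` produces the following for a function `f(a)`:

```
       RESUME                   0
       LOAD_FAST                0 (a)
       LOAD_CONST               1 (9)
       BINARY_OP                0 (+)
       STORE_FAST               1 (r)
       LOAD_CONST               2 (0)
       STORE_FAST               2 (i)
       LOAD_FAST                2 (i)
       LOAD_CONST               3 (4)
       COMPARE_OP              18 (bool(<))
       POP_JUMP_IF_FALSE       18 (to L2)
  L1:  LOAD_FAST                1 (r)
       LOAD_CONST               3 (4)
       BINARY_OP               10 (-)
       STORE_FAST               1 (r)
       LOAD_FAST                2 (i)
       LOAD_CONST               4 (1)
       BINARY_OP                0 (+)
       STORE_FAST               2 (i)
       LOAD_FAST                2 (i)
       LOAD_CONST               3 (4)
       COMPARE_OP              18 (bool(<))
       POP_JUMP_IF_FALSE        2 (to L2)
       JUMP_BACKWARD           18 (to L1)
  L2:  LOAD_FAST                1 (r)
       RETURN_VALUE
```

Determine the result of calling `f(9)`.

LOAD_FAST a → push 9. Stack: [9]
LOAD_CONST → push 9. Stack: [9, 9]
BINARY_OP + → 9 + 9 = 18. Stack: [18]
STORE_FAST r → r=18. Stack: []
LOAD_CONST → push 0. Stack: [0]
STORE_FAST i → i=0. Stack: []
LOAD_FAST i → push 0. Stack: [0]
LOAD_CONST → push 4. Stack: [0, 4]
COMPARE_OP bool(<) → 0 vs 4 = True. Stack: [True]
POP_JUMP_IF_FALSE → pop True; no jump. Stack: []
LOAD_FAST r → push 18. Stack: [18]
LOAD_CONST → push 4. Stack: [18, 4]
BINARY_OP - → 18 - 4 = 14. Stack: [14]
STORE_FAST r → r=14. Stack: []
LOAD_FAST i → push 0. Stack: [0]
LOAD_CONST → push 1. Stack: [0, 1]
BINARY_OP + → 0 + 1 = 1. Stack: [1]
STORE_FAST i → i=1. Stack: []
LOAD_FAST i → push 1. Stack: [1]
LOAD_CONST → push 4. Stack: [1, 4]
COMPARE_OP bool(<) → 1 vs 4 = True. Stack: [True]
POP_JUMP_IF_FALSE → pop True; no jump. Stack: []
LOAD_FAST r → push 14. Stack: [14]
LOAD_CONST → push 4. Stack: [14, 4]
BINARY_OP - → 14 - 4 = 10. Stack: [10]
STORE_FAST r → r=10. Stack: []
LOAD_FAST i → push 1. Stack: [1]
LOAD_CONST → push 1. Stack: [1, 1]
BINARY_OP + → 1 + 1 = 2. Stack: [2]
STORE_FAST i → i=2. Stack: []
LOAD_FAST i → push 2. Stack: [2]
LOAD_CONST → push 4. Stack: [2, 4]
COMPARE_OP bool(<) → 2 vs 4 = True. Stack: [True]
POP_JUMP_IF_FALSE → pop True; no jump. Stack: []
LOAD_FAST r → push 10. Stack: [10]
LOAD_CONST → push 4. Stack: [10, 4]
BINARY_OP - → 10 - 4 = 6. Stack: [6]
STORE_FAST r → r=6. Stack: []
LOAD_FAST i → push 2. Stack: [2]
LOAD_CONST → push 1. Stack: [2, 1]
BINARY_OP + → 2 + 1 = 3. Stack: [3]
STORE_FAST i → i=3. Stack: []
LOAD_FAST i → push 3. Stack: [3]
LOAD_CONST → push 4. Stack: [3, 4]
COMPARE_OP bool(<) → 3 vs 4 = True. Stack: [True]
POP_JUMP_IF_FALSE → pop True; no jump. Stack: []
LOAD_FAST r → push 6. Stack: [6]
LOAD_CONST → push 4. Stack: [6, 4]
BINARY_OP - → 6 - 4 = 2. Stack: [2]
STORE_FAST r → r=2. Stack: []
LOAD_FAST i → push 3. Stack: [3]
LOAD_CONST → push 1. Stack: [3, 1]
BINARY_OP + → 3 + 1 = 4. Stack: [4]
STORE_FAST i → i=4. Stack: []
LOAD_FAST i → push 4. Stack: [4]
LOAD_CONST → push 4. Stack: [4, 4]
COMPARE_OP bool(<) → 4 vs 4 = False. Stack: [False]
POP_JUMP_IF_FALSE → pop False; jump. Stack: []
LOAD_FAST r → push 2. Stack: [2]
RETURN_VALUE → return 2.

2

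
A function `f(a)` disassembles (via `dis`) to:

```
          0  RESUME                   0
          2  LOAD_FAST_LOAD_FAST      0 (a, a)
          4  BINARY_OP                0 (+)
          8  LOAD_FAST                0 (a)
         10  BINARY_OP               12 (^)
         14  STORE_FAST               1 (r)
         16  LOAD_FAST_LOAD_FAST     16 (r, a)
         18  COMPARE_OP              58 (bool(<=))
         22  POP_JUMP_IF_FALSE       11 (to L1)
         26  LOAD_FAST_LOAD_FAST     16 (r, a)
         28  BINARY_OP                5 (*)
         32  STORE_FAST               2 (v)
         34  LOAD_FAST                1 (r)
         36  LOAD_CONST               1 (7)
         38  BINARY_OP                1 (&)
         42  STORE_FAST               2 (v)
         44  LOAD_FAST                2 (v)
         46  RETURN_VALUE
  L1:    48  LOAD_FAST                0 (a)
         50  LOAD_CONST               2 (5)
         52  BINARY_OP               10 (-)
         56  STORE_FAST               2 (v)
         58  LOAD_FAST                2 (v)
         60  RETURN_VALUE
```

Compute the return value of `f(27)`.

LOAD_FAST_LOAD_FAST a,a → push 27,27. Stack: [27, 27]
BINARY_OP + → 27 + 27 = 54. Stack: [54]
LOAD_FAST a → push 27. Stack: [54, 27]
BINARY_OP ^ → 54 ^ 27 = 45. Stack: [45]
STORE_FAST r → r=45. Stack: []
LOAD_FAST_LOAD_FAST r,a → push 45,27. Stack: [45, 27]
COMPARE_OP bool(<=) → 45 vs 27 = False. Stack: [False]
POP_JUMP_IF_FALSE → pop False; jump. Stack: []
LOAD_FAST a → push 27. Stack: [27]
LOAD_CONST → push 5. Stack: [27, 5]
BINARY_OP - → 27 - 5 = 22. Stack: [22]
STORE_FAST v → v=22. Stack: []
LOAD_FAST v → push 22. Stack: [22]
RETURN_VALUE → return 22.

22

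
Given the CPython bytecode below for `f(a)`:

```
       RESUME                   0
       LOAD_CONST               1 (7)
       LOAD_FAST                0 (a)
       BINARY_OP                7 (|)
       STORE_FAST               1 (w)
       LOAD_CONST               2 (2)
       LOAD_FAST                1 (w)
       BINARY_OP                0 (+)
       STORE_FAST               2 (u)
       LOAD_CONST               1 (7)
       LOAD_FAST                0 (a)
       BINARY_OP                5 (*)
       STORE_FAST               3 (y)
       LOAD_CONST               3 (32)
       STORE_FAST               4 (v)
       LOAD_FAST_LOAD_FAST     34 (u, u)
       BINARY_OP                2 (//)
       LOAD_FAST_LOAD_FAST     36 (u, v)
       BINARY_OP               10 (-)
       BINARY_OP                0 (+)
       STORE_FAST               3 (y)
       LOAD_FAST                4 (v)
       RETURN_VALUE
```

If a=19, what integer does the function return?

LOAD_CONST → push 7. Stack: [7]
LOAD_FAST a → push 19. Stack: [7, 19]
BINARY_OP | → 7 | 19 = 23. Stack: [23]
STORE_FAST w → w=23. Stack: []
LOAD_CONST → push 2. Stack: [2]
LOAD_FAST w → push 23. Stack: [2, 23]
BINARY_OP + → 2 + 23 = 25. Stack: [25]
STORE_FAST u → u=25. Stack: []
LOAD_CONST → push 7. Stack: [7]
LOAD_FAST a → push 19. Stack: [7, 19]
BINARY_OP * → 7 * 19 = 133. Stack: [133]
STORE_FAST y → y=133. Stack: []
LOAD_CONST → push 32. Stack: [32]
STORE_FAST v → v=32. Stack: []
LOAD_FAST_LOAD_FAST u,u → push 25,25. Stack: [25, 25]
BINARY_OP // → 25 // 25 = 1. Stack: [1]
LOAD_FAST_LOAD_FAST u,v → push 25,32. Stack: [1, 25, 32]
BINARY_OP - → 25 - 32 = -7. Stack: [1, -7]
BINARY_OP + → 1 + -7 = -6. Stack: [-6]
STORE_FAST y → y=-6. Stack: []
LOAD_FAST v → push 32. Stack: [32]
RETURN_VALUE → return 32.

32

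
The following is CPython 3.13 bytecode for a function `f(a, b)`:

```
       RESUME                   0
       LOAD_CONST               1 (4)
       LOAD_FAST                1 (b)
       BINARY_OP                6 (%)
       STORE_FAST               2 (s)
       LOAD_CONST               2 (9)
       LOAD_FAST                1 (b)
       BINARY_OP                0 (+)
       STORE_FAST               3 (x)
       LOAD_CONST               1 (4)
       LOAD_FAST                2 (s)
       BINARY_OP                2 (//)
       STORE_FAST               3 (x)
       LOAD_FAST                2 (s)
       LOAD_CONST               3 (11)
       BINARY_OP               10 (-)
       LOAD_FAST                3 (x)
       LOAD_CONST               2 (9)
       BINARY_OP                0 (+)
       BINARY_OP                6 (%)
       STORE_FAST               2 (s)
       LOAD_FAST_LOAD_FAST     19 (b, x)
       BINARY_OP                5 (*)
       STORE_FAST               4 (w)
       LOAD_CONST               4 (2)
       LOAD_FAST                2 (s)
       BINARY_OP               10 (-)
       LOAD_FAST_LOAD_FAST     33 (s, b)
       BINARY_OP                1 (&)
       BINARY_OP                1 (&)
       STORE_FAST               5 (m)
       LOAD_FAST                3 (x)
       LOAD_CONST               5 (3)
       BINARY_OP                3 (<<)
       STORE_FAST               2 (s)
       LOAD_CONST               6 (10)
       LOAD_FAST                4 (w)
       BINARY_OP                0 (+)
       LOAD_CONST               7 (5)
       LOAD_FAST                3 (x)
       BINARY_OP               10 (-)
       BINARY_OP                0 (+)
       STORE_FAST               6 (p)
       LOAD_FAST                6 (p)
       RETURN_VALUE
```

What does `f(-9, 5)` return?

19

LOAD_CONST → push 4. Stack: [4]
LOAD_FAST b → push 5. Stack: [4, 5]
BINARY_OP % → 4 % 5 = 4. Stack: [4]
STORE_FAST s → s=4. Stack: []
LOAD_CONST → push 9. Stack: [9]
LOAD_FAST b → push 5. Stack: [9, 5]
BINARY_OP + → 9 + 5 = 14. Stack: [14]
STORE_FAST x → x=14. Stack: []
LOAD_CONST → push 4. Stack: [4]
LOAD_FAST s → push 4. Stack: [4, 4]
BINARY_OP // → 4 // 4 = 1. Stack: [1]
STORE_FAST x → x=1. Stack: []
LOAD_FAST s → push 4. Stack: [4]
LOAD_CONST → push 11. Stack: [4, 11]
BINARY_OP - → 4 - 11 = -7. Stack: [-7]
LOAD_FAST x → push 1. Stack: [-7, 1]
LOAD_CONST → push 9. Stack: [-7, 1, 9]
BINARY_OP + → 1 + 9 = 10. Stack: [-7, 10]
BINARY_OP % → -7 % 10 = 3. Stack: [3]
STORE_FAST s → s=3. Stack: []
LOAD_FAST_LOAD_FAST b,x → push 5,1. Stack: [5, 1]
BINARY_OP * → 5 * 1 = 5. Stack: [5]
STORE_FAST w → w=5. Stack: []
LOAD_CONST → push 2. Stack: [2]
LOAD_FAST s → push 3. Stack: [2, 3]
BINARY_OP - → 2 - 3 = -1. Stack: [-1]
LOAD_FAST_LOAD_FAST s,b → push 3,5. Stack: [-1, 3, 5]
BINARY_OP & → 3 & 5 = 1. Stack: [-1, 1]
BINARY_OP & → -1 & 1 = 1. Stack: [1]
STORE_FAST m → m=1. Stack: []
LOAD_FAST x → push 1. Stack: [1]
LOAD_CONST → push 3. Stack: [1, 3]
BINARY_OP << → 1 << 3 = 8. Stack: [8]
STORE_FAST s → s=8. Stack: []
LOAD_CONST → push 10. Stack: [10]
LOAD_FAST w → push 5. Stack: [10, 5]
BINARY_OP + → 10 + 5 = 15. Stack: [15]
LOAD_CONST → push 5. Stack: [15, 5]
LOAD_FAST x → push 1. Stack: [15, 5, 1]
BINARY_OP - → 5 - 1 = 4. Stack: [15, 4]
BINARY_OP + → 15 + 4 = 19. Stack: [19]
STORE_FAST p → p=19. Stack: []
LOAD_FAST p → push 19. Stack: [19]
RETURN_VALUE → return 19.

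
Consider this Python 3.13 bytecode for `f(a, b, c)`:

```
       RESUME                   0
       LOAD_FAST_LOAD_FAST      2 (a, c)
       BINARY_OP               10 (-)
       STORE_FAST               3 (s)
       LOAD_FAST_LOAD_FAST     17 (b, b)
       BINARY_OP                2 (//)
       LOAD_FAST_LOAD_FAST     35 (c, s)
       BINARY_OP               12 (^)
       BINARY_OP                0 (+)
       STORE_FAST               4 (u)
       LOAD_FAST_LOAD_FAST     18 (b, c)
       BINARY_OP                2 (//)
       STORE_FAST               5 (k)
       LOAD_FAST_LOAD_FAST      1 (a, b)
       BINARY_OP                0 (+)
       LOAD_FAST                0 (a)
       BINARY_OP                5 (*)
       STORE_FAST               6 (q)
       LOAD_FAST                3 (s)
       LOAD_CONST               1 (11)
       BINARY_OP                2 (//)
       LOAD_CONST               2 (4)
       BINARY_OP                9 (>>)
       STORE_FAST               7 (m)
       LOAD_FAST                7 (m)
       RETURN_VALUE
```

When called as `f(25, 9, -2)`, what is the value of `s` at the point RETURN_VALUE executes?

LOAD_FAST_LOAD_FAST a,c → push 25,-2. Stack: [25, -2]
BINARY_OP - → 25 - -2 = 27. Stack: [27]
STORE_FAST s → s=27. Stack: []
LOAD_FAST_LOAD_FAST b,b → push 9,9. Stack: [9, 9]
BINARY_OP // → 9 // 9 = 1. Stack: [1]
LOAD_FAST_LOAD_FAST c,s → push -2,27. Stack: [1, -2, 27]
BINARY_OP ^ → -2 ^ 27 = -27. Stack: [1, -27]
BINARY_OP + → 1 + -27 = -26. Stack: [-26]
STORE_FAST u → u=-26. Stack: []
LOAD_FAST_LOAD_FAST b,c → push 9,-2. Stack: [9, -2]
BINARY_OP // → 9 // -2 = -5. Stack: [-5]
STORE_FAST k → k=-5. Stack: []
LOAD_FAST_LOAD_FAST a,b → push 25,9. Stack: [25, 9]
BINARY_OP + → 25 + 9 = 34. Stack: [34]
LOAD_FAST a → push 25. Stack: [34, 25]
BINARY_OP * → 34 * 25 = 850. Stack: [850]
STORE_FAST q → q=850. Stack: []
LOAD_FAST s → push 27. Stack: [27]
LOAD_CONST → push 11. Stack: [27, 11]
BINARY_OP // → 27 // 11 = 2. Stack: [2]
LOAD_CONST → push 4. Stack: [2, 4]
BINARY_OP >> → 2 >> 4 = 0. Stack: [0]
STORE_FAST m → m=0. Stack: []
LOAD_FAST m → push 0. Stack: [0]
RETURN_VALUE → return 0.

27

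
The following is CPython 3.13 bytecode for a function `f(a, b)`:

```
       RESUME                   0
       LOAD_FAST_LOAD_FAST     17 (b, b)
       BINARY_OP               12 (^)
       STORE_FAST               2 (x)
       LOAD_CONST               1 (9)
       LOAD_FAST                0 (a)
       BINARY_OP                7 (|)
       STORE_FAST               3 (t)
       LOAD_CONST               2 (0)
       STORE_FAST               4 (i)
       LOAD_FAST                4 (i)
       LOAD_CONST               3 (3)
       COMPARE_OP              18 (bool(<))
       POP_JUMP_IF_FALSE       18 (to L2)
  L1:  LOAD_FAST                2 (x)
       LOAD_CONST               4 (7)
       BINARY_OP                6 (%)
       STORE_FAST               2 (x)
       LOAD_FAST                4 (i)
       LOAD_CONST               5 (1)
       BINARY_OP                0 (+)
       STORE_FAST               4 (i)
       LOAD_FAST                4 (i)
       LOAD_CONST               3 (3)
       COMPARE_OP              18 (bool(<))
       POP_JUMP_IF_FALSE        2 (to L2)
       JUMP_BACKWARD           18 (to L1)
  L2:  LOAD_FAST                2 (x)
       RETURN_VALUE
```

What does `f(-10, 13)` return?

0

LOAD_FAST_LOAD_FAST b,b → push 13,13. Stack: [13, 13]
BINARY_OP ^ → 13 ^ 13 = 0. Stack: [0]
STORE_FAST x → x=0. Stack: []
LOAD_CONST → push 9. Stack: [9]
LOAD_FAST a → push -10. Stack: [9, -10]
BINARY_OP | → 9 | -10 = -1. Stack: [-1]
STORE_FAST t → t=-1. Stack: []
LOAD_CONST → push 0. Stack: [0]
STORE_FAST i → i=0. Stack: []
LOAD_FAST i → push 0. Stack: [0]
LOAD_CONST → push 3. Stack: [0, 3]
COMPARE_OP bool(<) → 0 vs 3 = True. Stack: [True]
POP_JUMP_IF_FALSE → pop True; no jump. Stack: []
LOAD_FAST x → push 0. Stack: [0]
LOAD_CONST → push 7. Stack: [0, 7]
BINARY_OP % → 0 % 7 = 0. Stack: [0]
STORE_FAST x → x=0. Stack: []
LOAD_FAST i → push 0. Stack: [0]
LOAD_CONST → push 1. Stack: [0, 1]
BINARY_OP + → 0 + 1 = 1. Stack: [1]
STORE_FAST i → i=1. Stack: []
LOAD_FAST i → push 1. Stack: [1]
LOAD_CONST → push 3. Stack: [1, 3]
COMPARE_OP bool(<) → 1 vs 3 = True. Stack: [True]
POP_JUMP_IF_FALSE → pop True; no jump. Stack: []
LOAD_FAST x → push 0. Stack: [0]
LOAD_CONST → push 7. Stack: [0, 7]
BINARY_OP % → 0 % 7 = 0. Stack: [0]
STORE_FAST x → x=0. Stack: []
LOAD_FAST i → push 1. Stack: [1]
LOAD_CONST → push 1. Stack: [1, 1]
BINARY_OP + → 1 + 1 = 2. Stack: [2]
STORE_FAST i → i=2. Stack: []
LOAD_FAST i → push 2. Stack: [2]
LOAD_CONST → push 3. Stack: [2, 3]
COMPARE_OP bool(<) → 2 vs 3 = True. Stack: [True]
POP_JUMP_IF_FALSE → pop True; no jump. Stack: []
LOAD_FAST x → push 0. Stack: [0]
LOAD_CONST → push 7. Stack: [0, 7]
BINARY_OP % → 0 % 7 = 0. Stack: [0]
STORE_FAST x → x=0. Stack: []
LOAD_FAST i → push 2. Stack: [2]
LOAD_CONST → push 1. Stack: [2, 1]
BINARY_OP + → 2 + 1 = 3. Stack: [3]
STORE_FAST i → i=3. Stack: []
LOAD_FAST i → push 3. Stack: [3]
LOAD_CONST → push 3. Stack: [3, 3]
COMPARE_OP bool(<) → 3 vs 3 = False. Stack: [False]
POP_JUMP_IF_FALSE → pop False; jump. Stack: []
LOAD_FAST x → push 0. Stack: [0]
RETURN_VALUE → return 0.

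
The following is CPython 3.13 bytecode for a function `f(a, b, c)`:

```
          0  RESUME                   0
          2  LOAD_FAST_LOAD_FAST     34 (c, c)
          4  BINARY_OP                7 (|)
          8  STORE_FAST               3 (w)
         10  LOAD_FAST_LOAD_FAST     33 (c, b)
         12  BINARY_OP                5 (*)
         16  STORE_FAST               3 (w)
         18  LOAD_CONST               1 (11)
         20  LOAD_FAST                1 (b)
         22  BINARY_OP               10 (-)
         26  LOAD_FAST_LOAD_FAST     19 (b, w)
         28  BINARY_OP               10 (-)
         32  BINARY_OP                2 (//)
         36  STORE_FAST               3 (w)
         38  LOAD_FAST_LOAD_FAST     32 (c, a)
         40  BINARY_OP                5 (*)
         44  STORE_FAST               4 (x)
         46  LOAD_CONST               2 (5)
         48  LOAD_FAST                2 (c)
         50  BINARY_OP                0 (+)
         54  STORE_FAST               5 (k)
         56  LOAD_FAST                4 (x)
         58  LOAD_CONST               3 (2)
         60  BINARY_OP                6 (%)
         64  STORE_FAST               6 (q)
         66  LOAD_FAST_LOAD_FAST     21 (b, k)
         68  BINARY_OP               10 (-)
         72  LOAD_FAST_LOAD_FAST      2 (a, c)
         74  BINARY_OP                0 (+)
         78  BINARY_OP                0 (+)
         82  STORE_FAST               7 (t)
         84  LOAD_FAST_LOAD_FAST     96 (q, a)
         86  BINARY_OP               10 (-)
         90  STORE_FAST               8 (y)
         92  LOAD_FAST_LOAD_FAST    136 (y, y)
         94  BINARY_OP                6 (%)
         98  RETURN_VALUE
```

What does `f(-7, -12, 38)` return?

0

LOAD_FAST_LOAD_FAST c,c → push 38,38. Stack: [38, 38]
BINARY_OP | → 38 | 38 = 38. Stack: [38]
STORE_FAST w → w=38. Stack: []
LOAD_FAST_LOAD_FAST c,b → push 38,-12. Stack: [38, -12]
BINARY_OP * → 38 * -12 = -456. Stack: [-456]
STORE_FAST w → w=-456. Stack: []
LOAD_CONST → push 11. Stack: [11]
LOAD_FAST b → push -12. Stack: [11, -12]
BINARY_OP - → 11 - -12 = 23. Stack: [23]
LOAD_FAST_LOAD_FAST b,w → push -12,-456. Stack: [23, -12, -456]
BINARY_OP - → -12 - -456 = 444. Stack: [23, 444]
BINARY_OP // → 23 // 444 = 0. Stack: [0]
STORE_FAST w → w=0. Stack: []
LOAD_FAST_LOAD_FAST c,a → push 38,-7. Stack: [38, -7]
BINARY_OP * → 38 * -7 = -266. Stack: [-266]
STORE_FAST x → x=-266. Stack: []
LOAD_CONST → push 5. Stack: [5]
LOAD_FAST c → push 38. Stack: [5, 38]
BINARY_OP + → 5 + 38 = 43. Stack: [43]
STORE_FAST k → k=43. Stack: []
LOAD_FAST x → push -266. Stack: [-266]
LOAD_CONST → push 2. Stack: [-266, 2]
BINARY_OP % → -266 % 2 = 0. Stack: [0]
STORE_FAST q → q=0. Stack: []
LOAD_FAST_LOAD_FAST b,k → push -12,43. Stack: [-12, 43]
BINARY_OP - → -12 - 43 = -55. Stack: [-55]
LOAD_FAST_LOAD_FAST a,c → push -7,38. Stack: [-55, -7, 38]
BINARY_OP + → -7 + 38 = 31. Stack: [-55, 31]
BINARY_OP + → -55 + 31 = -24. Stack: [-24]
STORE_FAST t → t=-24. Stack: []
LOAD_FAST_LOAD_FAST q,a → push 0,-7. Stack: [0, -7]
BINARY_OP - → 0 - -7 = 7. Stack: [7]
STORE_FAST y → y=7. Stack: []
LOAD_FAST_LOAD_FAST y,y → push 7,7. Stack: [7, 7]
BINARY_OP % → 7 % 7 = 0. Stack: [0]
RETURN_VALUE → return 0.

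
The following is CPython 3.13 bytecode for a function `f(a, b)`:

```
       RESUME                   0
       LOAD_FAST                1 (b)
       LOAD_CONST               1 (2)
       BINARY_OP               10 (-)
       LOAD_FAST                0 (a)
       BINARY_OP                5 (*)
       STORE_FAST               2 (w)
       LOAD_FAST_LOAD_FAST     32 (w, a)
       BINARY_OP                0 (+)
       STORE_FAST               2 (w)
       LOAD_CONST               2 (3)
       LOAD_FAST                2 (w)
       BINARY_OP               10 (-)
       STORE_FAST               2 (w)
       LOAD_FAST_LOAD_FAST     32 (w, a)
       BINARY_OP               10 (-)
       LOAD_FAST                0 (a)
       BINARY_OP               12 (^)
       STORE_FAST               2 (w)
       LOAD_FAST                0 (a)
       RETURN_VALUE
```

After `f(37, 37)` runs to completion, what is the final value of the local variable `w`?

LOAD_FAST b → push 37. Stack: [37]
LOAD_CONST → push 2. Stack: [37, 2]
BINARY_OP - → 37 - 2 = 35. Stack: [35]
LOAD_FAST a → push 37. Stack: [35, 37]
BINARY_OP * → 35 * 37 = 1295. Stack: [1295]
STORE_FAST w → w=1295. Stack: []
LOAD_FAST_LOAD_FAST w,a → push 1295,37. Stack: [1295, 37]
BINARY_OP + → 1295 + 37 = 1332. Stack: [1332]
STORE_FAST w → w=1332. Stack: []
LOAD_CONST → push 3. Stack: [3]
LOAD_FAST w → push 1332. Stack: [3, 1332]
BINARY_OP - → 3 - 1332 = -1329. Stack: [-1329]
STORE_FAST w → w=-1329. Stack: []
LOAD_FAST_LOAD_FAST w,a → push -1329,37. Stack: [-1329, 37]
BINARY_OP - → -1329 - 37 = -1366. Stack: [-1366]
LOAD_FAST a → push 37. Stack: [-1366, 37]
BINARY_OP ^ → -1366 ^ 37 = -1393. Stack: [-1393]
STORE_FAST w → w=-1393. Stack: []
LOAD_FAST a → push 37. Stack: [37]
RETURN_VALUE → return 37.

-1393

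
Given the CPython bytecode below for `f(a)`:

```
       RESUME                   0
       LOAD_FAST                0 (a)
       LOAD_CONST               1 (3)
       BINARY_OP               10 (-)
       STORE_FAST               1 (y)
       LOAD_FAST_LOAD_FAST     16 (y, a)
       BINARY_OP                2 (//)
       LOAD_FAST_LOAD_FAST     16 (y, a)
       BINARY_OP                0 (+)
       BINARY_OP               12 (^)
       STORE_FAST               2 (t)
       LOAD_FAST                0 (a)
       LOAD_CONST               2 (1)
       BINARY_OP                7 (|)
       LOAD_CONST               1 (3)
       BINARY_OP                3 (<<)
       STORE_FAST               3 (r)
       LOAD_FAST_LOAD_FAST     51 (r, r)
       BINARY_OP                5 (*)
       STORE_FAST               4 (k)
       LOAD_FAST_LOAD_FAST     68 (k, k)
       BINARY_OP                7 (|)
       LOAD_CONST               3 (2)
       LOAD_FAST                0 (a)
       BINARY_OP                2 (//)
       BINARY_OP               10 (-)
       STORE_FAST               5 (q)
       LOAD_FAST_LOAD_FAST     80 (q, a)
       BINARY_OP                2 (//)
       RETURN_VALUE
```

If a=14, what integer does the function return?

LOAD_FAST a → push 14. Stack: [14]
LOAD_CONST → push 3. Stack: [14, 3]
BINARY_OP - → 14 - 3 = 11. Stack: [11]
STORE_FAST y → y=11. Stack: []
LOAD_FAST_LOAD_FAST y,a → push 11,14. Stack: [11, 14]
BINARY_OP // → 11 // 14 = 0. Stack: [0]
LOAD_FAST_LOAD_FAST y,a → push 11,14. Stack: [0, 11, 14]
BINARY_OP + → 11 + 14 = 25. Stack: [0, 25]
BINARY_OP ^ → 0 ^ 25 = 25. Stack: [25]
STORE_FAST t → t=25. Stack: []
LOAD_FAST a → push 14. Stack: [14]
LOAD_CONST → push 1. Stack: [14, 1]
BINARY_OP | → 14 | 1 = 15. Stack: [15]
LOAD_CONST → push 3. Stack: [15, 3]
BINARY_OP << → 15 << 3 = 120. Stack: [120]
STORE_FAST r → r=120. Stack: []
LOAD_FAST_LOAD_FAST r,r → push 120,120. Stack: [120, 120]
BINARY_OP * → 120 * 120 = 14400. Stack: [14400]
STORE_FAST k → k=14400. Stack: []
LOAD_FAST_LOAD_FAST k,k → push 14400,14400. Stack: [14400, 14400]
BINARY_OP | → 14400 | 14400 = 14400. Stack: [14400]
LOAD_CONST → push 2. Stack: [14400, 2]
LOAD_FAST a → push 14. Stack: [14400, 2, 14]
BINARY_OP // → 2 // 14 = 0. Stack: [14400, 0]
BINARY_OP - → 14400 - 0 = 14400. Stack: [14400]
STORE_FAST q → q=14400. Stack: []
LOAD_FAST_LOAD_FAST q,a → push 14400,14. Stack: [14400, 14]
BINARY_OP // → 14400 // 14 = 1028. Stack: [1028]
RETURN_VALUE → return 1028.

1028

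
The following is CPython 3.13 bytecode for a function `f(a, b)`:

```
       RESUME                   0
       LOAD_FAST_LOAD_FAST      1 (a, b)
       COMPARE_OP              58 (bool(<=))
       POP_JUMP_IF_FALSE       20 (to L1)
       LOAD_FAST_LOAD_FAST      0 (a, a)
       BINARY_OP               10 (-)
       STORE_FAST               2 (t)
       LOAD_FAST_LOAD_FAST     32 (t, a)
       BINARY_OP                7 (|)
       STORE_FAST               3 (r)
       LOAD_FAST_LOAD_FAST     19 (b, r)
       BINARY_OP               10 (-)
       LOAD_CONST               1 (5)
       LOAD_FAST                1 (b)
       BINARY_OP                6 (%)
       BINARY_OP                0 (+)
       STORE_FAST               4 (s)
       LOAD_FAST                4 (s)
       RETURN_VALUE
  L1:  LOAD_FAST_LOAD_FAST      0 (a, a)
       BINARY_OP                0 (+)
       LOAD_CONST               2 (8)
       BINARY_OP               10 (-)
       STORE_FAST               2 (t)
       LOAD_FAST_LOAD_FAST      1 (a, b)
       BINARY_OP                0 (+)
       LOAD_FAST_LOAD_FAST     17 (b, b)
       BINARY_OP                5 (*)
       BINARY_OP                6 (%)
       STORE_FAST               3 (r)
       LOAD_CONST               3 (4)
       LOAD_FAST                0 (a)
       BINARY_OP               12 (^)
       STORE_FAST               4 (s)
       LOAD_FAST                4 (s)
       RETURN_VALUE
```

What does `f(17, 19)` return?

7

LOAD_FAST_LOAD_FAST a,b → push 17,19. Stack: [17, 19]
COMPARE_OP bool(<=) → 17 vs 19 = True. Stack: [True]
POP_JUMP_IF_FALSE → pop True; no jump. Stack: []
LOAD_FAST_LOAD_FAST a,a → push 17,17. Stack: [17, 17]
BINARY_OP - → 17 - 17 = 0. Stack: [0]
STORE_FAST t → t=0. Stack: []
LOAD_FAST_LOAD_FAST t,a → push 0,17. Stack: [0, 17]
BINARY_OP | → 0 | 17 = 17. Stack: [17]
STORE_FAST r → r=17. Stack: []
LOAD_FAST_LOAD_FAST b,r → push 19,17. Stack: [19, 17]
BINARY_OP - → 19 - 17 = 2. Stack: [2]
LOAD_CONST → push 5. Stack: [2, 5]
LOAD_FAST b → push 19. Stack: [2, 5, 19]
BINARY_OP % → 5 % 19 = 5. Stack: [2, 5]
BINARY_OP + → 2 + 5 = 7. Stack: [7]
STORE_FAST s → s=7. Stack: []
LOAD_FAST s → push 7. Stack: [7]
RETURN_VALUE → return 7.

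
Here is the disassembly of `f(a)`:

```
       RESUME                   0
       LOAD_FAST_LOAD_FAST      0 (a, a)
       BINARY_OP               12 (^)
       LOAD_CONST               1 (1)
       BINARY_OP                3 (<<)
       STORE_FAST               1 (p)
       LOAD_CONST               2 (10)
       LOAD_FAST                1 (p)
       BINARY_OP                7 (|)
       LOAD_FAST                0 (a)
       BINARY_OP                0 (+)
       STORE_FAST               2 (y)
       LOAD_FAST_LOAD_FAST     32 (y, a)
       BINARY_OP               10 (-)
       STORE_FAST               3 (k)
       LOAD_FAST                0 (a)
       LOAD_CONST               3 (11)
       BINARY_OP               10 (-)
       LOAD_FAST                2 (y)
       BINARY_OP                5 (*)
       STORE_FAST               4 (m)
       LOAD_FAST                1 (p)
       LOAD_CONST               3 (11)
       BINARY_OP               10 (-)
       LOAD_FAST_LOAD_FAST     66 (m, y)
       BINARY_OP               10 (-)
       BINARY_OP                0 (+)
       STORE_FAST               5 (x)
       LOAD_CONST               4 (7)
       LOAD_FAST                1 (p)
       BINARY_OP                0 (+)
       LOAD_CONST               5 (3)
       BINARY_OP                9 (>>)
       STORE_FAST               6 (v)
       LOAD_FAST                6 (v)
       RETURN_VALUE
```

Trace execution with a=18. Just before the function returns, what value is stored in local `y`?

LOAD_FAST_LOAD_FAST a,a → push 18,18. Stack: [18, 18]
BINARY_OP ^ → 18 ^ 18 = 0. Stack: [0]
LOAD_CONST → push 1. Stack: [0, 1]
BINARY_OP << → 0 << 1 = 0. Stack: [0]
STORE_FAST p → p=0. Stack: []
LOAD_CONST → push 10. Stack: [10]
LOAD_FAST p → push 0. Stack: [10, 0]
BINARY_OP | → 10 | 0 = 10. Stack: [10]
LOAD_FAST a → push 18. Stack: [10, 18]
BINARY_OP + → 10 + 18 = 28. Stack: [28]
STORE_FAST y → y=28. Stack: []
LOAD_FAST_LOAD_FAST y,a → push 28,18. Stack: [28, 18]
BINARY_OP - → 28 - 18 = 10. Stack: [10]
STORE_FAST k → k=10. Stack: []
LOAD_FAST a → push 18. Stack: [18]
LOAD_CONST → push 11. Stack: [18, 11]
BINARY_OP - → 18 - 11 = 7. Stack: [7]
LOAD_FAST y → push 28. Stack: [7, 28]
BINARY_OP * → 7 * 28 = 196. Stack: [196]
STORE_FAST m → m=196. Stack: []
LOAD_FAST p → push 0. Stack: [0]
LOAD_CONST → push 11. Stack: [0, 11]
BINARY_OP - → 0 - 11 = -11. Stack: [-11]
LOAD_FAST_LOAD_FAST m,y → push 196,28. Stack: [-11, 196, 28]
BINARY_OP - → 196 - 28 = 168. Stack: [-11, 168]
BINARY_OP + → -11 + 168 = 157. Stack: [157]
STORE_FAST x → x=157. Stack: []
LOAD_CONST → push 7. Stack: [7]
LOAD_FAST p → push 0. Stack: [7, 0]
BINARY_OP + → 7 + 0 = 7. Stack: [7]
LOAD_CONST → push 3. Stack: [7, 3]
BINARY_OP >> → 7 >> 3 = 0. Stack: [0]
STORE_FAST v → v=0. Stack: []
LOAD_FAST v → push 0. Stack: [0]
RETURN_VALUE → return 0.

28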